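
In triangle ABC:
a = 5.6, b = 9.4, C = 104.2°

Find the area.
Using A = ½ab·sin(C):
A = ½·5.6·9.4·sin(104.2°) = ½·52.64·0.969445 = 25.52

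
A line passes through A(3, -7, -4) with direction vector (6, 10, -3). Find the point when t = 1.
P(1) = (3 + 6(1), -7 + 10(1), -4 + (-3)(1)) = (9, 3, -7)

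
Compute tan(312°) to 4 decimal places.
tan(312 degrees) = -1.1106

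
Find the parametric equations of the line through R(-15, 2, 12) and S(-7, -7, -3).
Direction vector d = S - R = (8, -9, -15)
x = -15 + 8t, y = 2 - 9t, z = 12 - 15t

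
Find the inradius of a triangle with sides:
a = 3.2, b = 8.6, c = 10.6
s = (a+b+c)/2 = (3.2+8.6+10.6)/2 = 11.2
Area = √(s(s-a)(s-b)(s-c)) = √(11.2·8·2.6·0.6) = 11.8227
r = Area/s = 11.8227/11.2 = 1.056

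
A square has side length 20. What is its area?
Area = s²
Area = 20²
Area = 400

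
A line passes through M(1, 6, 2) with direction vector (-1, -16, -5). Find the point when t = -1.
P(-1) = (1 + (-1)(-1), 6 + (-16)(-1), 2 + (-5)(-1)) = (2, 22, 7)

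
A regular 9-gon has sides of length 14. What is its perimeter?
Perimeter = number of sides * side length
Perimeter = 9 * 14
Perimeter = 126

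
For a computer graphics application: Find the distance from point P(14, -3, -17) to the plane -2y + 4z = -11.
d = |0(14) + (-2)(-3) + 4(-17) - (-11)| / √(0² + (-2)² + 4²) = 51/√20 = 11.4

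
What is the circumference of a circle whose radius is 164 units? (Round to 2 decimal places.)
Circumference = 2 * pi * r
Circumference = 2 * pi * 164
Circumference = 1030.44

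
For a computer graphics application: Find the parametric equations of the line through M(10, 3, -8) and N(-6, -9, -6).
Direction vector d = N - M = (-16, -12, 2)
x = 10 - 16t, y = 3 - 12t, z = -8 + 2t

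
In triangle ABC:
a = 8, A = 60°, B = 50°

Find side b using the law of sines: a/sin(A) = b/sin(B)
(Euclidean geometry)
b = a·sin(B)/sin(A) = 8·sin(50°)/sin(60°)
b = 8·0.766044/0.866025 = 7.076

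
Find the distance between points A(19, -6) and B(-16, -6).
Using the distance formula: d = sqrt((x₂-x₁)² + (y₂-y₁)²)
dx = (-16) - 19 = -35
dy = (-6) - (-6) = 0
d = sqrt((-35)² + 0²) = sqrt(1225 + 0) = sqrt(1225) = 35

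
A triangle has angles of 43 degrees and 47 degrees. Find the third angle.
Sum of angles in a triangle = 180 degrees
Third angle = 180 - 43 - 47
Third angle = 90 degrees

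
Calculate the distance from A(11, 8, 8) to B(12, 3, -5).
d = √[(1)² + (-5)² + (-13)²] = √195 = 13.96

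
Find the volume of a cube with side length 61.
Volume = s³
Volume = 61³
Volume = 226981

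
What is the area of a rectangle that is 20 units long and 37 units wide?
Area = length * width
Area = 20 * 37
Area = 740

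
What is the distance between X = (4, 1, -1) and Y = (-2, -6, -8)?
d = √[(-6)² + (-7)² + (-7)²] = √134 = 11.58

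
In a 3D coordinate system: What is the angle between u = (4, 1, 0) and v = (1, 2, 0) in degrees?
u·v = 6, |u|² = 17, |v|² = 5
cos θ = 6/√85 ≈ 0.6508
θ ≈ 49.4°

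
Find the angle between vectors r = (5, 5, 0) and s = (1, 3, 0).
r·s = 20, |r|² = 50, |s|² = 10
cos θ = 20/√500 ≈ 0.8944
θ ≈ 26.57°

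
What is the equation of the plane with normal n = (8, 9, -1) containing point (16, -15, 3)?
d = n·P = (8)(16) + (9)(-15) + (-1)(3) = -10
Plane: 8x + 9y - z = -10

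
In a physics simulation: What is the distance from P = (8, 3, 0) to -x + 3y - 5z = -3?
d = |(-1)(8) + 3(3) + (-5)(0) - (-3)| / √((-1)² + 3² + (-5)²) = 4/√35 = 0.6761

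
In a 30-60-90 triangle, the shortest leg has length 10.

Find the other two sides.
Long leg = 10√3 = 17.32, Hypotenuse = 20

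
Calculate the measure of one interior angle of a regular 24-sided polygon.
Interior angle of a regular n-gon = (n-2)*180/n
Interior angle = (24-2)*180/24
Interior angle = 22*180/24
Interior angle = 3960/24
Interior angle = 165 degrees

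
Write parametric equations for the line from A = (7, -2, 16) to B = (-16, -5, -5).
Direction vector d = B - A = (-23, -3, -21)
x = 7 - 23t, y = -2 - 3t, z = 16 - 21t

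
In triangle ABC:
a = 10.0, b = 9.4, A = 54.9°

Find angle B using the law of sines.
sin(B)/b = sin(A)/a
sin(B) = b·sin(A)/a = 9.4·sin(54.9°)/10.0 = 0.769061
B = arcsin(0.769061) = 50.27°  (b ≤ a, so B ≤ A and the acute solution is unique)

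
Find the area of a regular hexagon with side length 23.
For a regular 6-gon with side length s = 23:
Apothem a = s / (2*tan(pi/6)) = 23 / (2*tan(pi/6)) ≈ 19.9186
Perimeter P = 6 * 23 = 138
Area = (1/2) * P * a = (1/2) * 138 * 19.9186 = 1374.38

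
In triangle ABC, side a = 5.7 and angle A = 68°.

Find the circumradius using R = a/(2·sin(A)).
R = a/(2·sin(A)) = 5.7/(2·sin(68°))
R = 5.7/(2·0.927184) = 5.7/1.854368 = 3.074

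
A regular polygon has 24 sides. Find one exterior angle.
Exterior angle of a regular n-gon = 360/n
Exterior angle = 360/24
Exterior angle = 15 degrees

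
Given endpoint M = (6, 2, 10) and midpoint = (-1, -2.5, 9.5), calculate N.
N = (2×(-1) - 6, 2×(-2.5) - 2, 2×9.5 - 10) = (-8, -7, 9)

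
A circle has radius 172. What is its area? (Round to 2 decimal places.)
Area = pi * r²
Area = pi * 172²
Area = pi * 29584
Area = 92940.88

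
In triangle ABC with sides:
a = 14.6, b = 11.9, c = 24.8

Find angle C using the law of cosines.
cos(C) = (a² + b² - c²)/(2ab)
cos(C) = (14.6² + 11.9² - 24.8²)/(2·14.6·11.9) = -260.27/347.48 = -0.749022
C = arccos(-0.749022) = 138.5°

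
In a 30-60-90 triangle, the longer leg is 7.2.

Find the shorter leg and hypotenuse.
In a 30-60-90 triangle, sides are in ratio 1 : √3 : 2.
Long leg = short leg·√3  →  short leg = 7.2/√3 = 4.157
Hypotenuse = 2·(short leg) = 2·7.2/√3 = 8.314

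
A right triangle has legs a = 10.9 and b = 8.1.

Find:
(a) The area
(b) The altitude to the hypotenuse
(a) Area = ½ab = ½·10.9·8.1 = 44.145
(b) Hypotenuse c = √(10.9² + 8.1²) = √184.42 = 13.5801
    Area = ½·c·h_c  →  h_c = 2·Area/c = 2·44.145/13.5801 = 6.501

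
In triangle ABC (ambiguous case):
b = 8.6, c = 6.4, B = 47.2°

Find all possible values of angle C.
sin(C)/c = sin(B)/b  →  sin(C) = c·sin(B)/b = 6.4·sin(47.2°)/8.6 = 0.546032
C₁ = arcsin(0.546032) = 33.1°,  C₂ = 180° - C₁ = 146.9°
Check C₂: A = 180° - 47.2° - 146.9° = -14.1° ≤ 0, rejected
C = 33.1° (one solution)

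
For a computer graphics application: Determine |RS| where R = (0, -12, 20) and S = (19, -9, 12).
d = √[(19)² + (3)² + (-8)²] = √434 = 20.83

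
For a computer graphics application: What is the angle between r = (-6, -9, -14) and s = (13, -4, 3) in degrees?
r·s = -84, |r|² = 313, |s|² = 194
cos θ = -84/√60722 ≈ -0.3409
θ ≈ 109.9°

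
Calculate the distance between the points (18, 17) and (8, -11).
Using the distance formula: d = sqrt((x₂-x₁)² + (y₂-y₁)²)
dx = 8 - 18 = -10
dy = (-11) - 17 = -28
d = sqrt((-10)² + (-28)²) = sqrt(100 + 784) = sqrt(884) = 29.73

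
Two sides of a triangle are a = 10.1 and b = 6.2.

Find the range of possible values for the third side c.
By the triangle inequality: |a - b| < c < a + b
|10.1 - 6.2| < c < 10.1 + 6.2
3.9 < c < 16.3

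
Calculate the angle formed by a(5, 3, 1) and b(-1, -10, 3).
a·b = -32, |a|² = 35, |b|² = 110
cos θ = -32/√3850 ≈ -0.5157
θ ≈ 121.0°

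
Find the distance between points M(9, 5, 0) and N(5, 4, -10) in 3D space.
d = √[(-4)² + (-1)² + (-10)²] = √117 = 10.82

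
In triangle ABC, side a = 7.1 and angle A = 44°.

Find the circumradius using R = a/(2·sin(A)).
R = a/(2·sin(A)) = 7.1/(2·sin(44°))
R = 7.1/(2·0.694658) = 7.1/1.389317 = 5.11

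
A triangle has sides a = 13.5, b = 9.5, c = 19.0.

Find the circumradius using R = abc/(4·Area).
s = (a+b+c)/2 = 21
Area = √(s(s-a)(s-b)(s-c)) = √(21·7.5·11.5·2) = 60.1872
R = abc/(4·Area) = (13.5·9.5·19.0)/(4·60.1872) = 2436.75/240.7488 = 10.12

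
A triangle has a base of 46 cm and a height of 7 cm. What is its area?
Area = (1/2) * base * height
Area = (1/2) * 46 * 7
Area = 161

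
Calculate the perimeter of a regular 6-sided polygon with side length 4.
Perimeter = number of sides * side length
Perimeter = 6 * 4
Perimeter = 24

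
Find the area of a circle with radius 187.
Area = pi * r²
Area = pi * 187²
Area = pi * 34969
Area = 109858.35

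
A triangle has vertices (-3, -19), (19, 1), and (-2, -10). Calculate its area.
Using the coordinate formula: Area = (1/2)|x₁(y₂-y₃) + x₂(y₃-y₁) + x₃(y₁-y₂)|
Area = (1/2)|(-3)(1-(-10)) + 19((-10)-(-19)) + (-2)((-19)-1)|
Area = (1/2)|(-3)*11 + 19*9 + (-2)*(-20)|
Area = (1/2)|(-33) + 171 + 40|
Area = (1/2)*178 = 89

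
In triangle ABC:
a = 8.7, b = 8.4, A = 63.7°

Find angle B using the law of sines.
sin(B)/b = sin(A)/a
sin(B) = b·sin(A)/a = 8.4·sin(63.7°)/8.7 = 0.865573
B = arcsin(0.865573) = 59.95°  (b ≤ a, so B ≤ A and the acute solution is unique)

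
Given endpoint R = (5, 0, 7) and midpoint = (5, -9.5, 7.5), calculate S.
S = (2×5 - 5, 2×(-9.5) - 0, 2×7.5 - 7) = (5, -19, 8)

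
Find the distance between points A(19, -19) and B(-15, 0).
Using the distance formula: d = sqrt((x₂-x₁)² + (y₂-y₁)²)
dx = (-15) - 19 = -34
dy = 0 - (-19) = 19
d = sqrt((-34)² + 19²) = sqrt(1156 + 361) = sqrt(1517) = 38.95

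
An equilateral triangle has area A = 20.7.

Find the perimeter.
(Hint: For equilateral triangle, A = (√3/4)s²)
A = (√3/4)s²  →  s² = 4A/√3 = 4·20.7/√3 = 47.8046
s = 6.91409
Perimeter = 3s = 20.74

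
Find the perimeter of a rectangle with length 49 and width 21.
Perimeter = 2 * (length + width)
Perimeter = 2 * (49 + 21)
Perimeter = 2 * 70
Perimeter = 140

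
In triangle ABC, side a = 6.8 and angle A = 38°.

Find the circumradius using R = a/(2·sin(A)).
R = a/(2·sin(A)) = 6.8/(2·sin(38°))
R = 6.8/(2·0.615661) = 6.8/1.231323 = 5.523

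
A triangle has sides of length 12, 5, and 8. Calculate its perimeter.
Perimeter = sum of all sides
Perimeter = 12 + 5 + 8
Perimeter = 25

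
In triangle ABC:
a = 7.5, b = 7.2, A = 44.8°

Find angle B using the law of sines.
sin(B)/b = sin(A)/a
sin(B) = b·sin(A)/a = 7.2·sin(44.8°)/7.5 = 0.676449
B = arcsin(0.676449) = 42.57°  (b ≤ a, so B ≤ A and the acute solution is unique)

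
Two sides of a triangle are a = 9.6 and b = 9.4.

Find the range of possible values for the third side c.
By the triangle inequality: |a - b| < c < a + b
|9.6 - 9.4| < c < 9.6 + 9.4
0.2 < c < 19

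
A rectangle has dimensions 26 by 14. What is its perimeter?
Perimeter = 2 * (length + width)
Perimeter = 2 * (26 + 14)
Perimeter = 2 * 40
Perimeter = 80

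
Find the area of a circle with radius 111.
Area = pi * r²
Area = pi * 111²
Area = pi * 12321
Area = 38707.56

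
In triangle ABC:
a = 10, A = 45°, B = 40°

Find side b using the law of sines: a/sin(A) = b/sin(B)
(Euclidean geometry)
b = a·sin(B)/sin(A) = 10·sin(40°)/sin(45°)
b = 10·0.642788/0.707107 = 9.09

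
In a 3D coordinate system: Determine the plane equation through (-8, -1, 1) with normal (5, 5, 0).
d = n·P = (5)(-8) + (5)(-1) + (0)(1) = -45
Plane: 5x + 5y = -45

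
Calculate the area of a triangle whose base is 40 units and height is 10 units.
Area = (1/2) * base * height
Area = (1/2) * 40 * 10
Area = 200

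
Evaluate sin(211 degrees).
sin(211 degrees) = -0.515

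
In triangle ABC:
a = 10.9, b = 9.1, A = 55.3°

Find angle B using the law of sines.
sin(B)/b = sin(A)/a
sin(B) = b·sin(A)/a = 9.1·sin(55.3°)/10.9 = 0.686377
B = arcsin(0.686377) = 43.34°  (b ≤ a, so B ≤ A and the acute solution is unique)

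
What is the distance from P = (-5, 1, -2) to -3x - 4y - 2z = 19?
d = |(-3)(-5) + (-4)(1) + (-2)(-2) - (19)| / √((-3)² + (-4)² + (-2)²) = 4/√29 = 0.7428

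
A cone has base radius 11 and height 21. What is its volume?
Volume = (1/3) * pi * r² * h
Volume = (1/3) * pi * 11² * 21
Volume = (1/3) * pi * 121 * 21
Volume = (1/3) * pi * 2541
Volume = 2660.93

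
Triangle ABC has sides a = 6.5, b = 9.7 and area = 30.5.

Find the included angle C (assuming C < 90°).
Area = ½ab·sin(C)  →  sin(C) = 2·Area/(ab)
sin(C) = 2·30.5/(6.5·9.7) = 0.967486
C = arcsin(0.967486) = 75.35°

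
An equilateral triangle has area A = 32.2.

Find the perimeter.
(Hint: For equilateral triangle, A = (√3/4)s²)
A = (√3/4)s²  →  s² = 4A/√3 = 4·32.2/√3 = 74.3627
s = 8.62338
Perimeter = 3s = 25.87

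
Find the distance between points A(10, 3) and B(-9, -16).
Using the distance formula: d = sqrt((x₂-x₁)² + (y₂-y₁)²)
dx = (-9) - 10 = -19
dy = (-16) - 3 = -19
d = sqrt((-19)² + (-19)²) = sqrt(361 + 361) = sqrt(722) = 26.87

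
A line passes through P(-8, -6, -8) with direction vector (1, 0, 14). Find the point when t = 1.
P(1) = (-8 + 1(1), -6 + 0(1), -8 + 14(1)) = (-7, -6, 6)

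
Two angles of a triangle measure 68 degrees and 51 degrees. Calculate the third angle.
Sum of angles in a triangle = 180 degrees
Third angle = 180 - 68 - 51
Third angle = 61 degrees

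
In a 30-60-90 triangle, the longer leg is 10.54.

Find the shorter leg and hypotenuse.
In a 30-60-90 triangle, sides are in ratio 1 : √3 : 2.
Long leg = short leg·√3  →  short leg = 10.54/√3 = 6.085
Hypotenuse = 2·(short leg) = 2·10.54/√3 = 12.17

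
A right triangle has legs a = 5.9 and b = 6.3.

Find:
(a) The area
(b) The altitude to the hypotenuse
(a) Area = ½ab = ½·5.9·6.3 = 18.585
(b) Hypotenuse c = √(5.9² + 6.3²) = √74.5 = 8.63134
    Area = ½·c·h_c  →  h_c = 2·Area/c = 2·18.585/8.63134 = 4.306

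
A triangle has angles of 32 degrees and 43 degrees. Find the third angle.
Sum of angles in a triangle = 180 degrees
Third angle = 180 - 32 - 43
Third angle = 105 degrees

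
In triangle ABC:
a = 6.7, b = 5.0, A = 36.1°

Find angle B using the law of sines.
sin(B)/b = sin(A)/a
sin(B) = b·sin(A)/a = 5.0·sin(36.1°)/6.7 = 0.439699
B = arcsin(0.439699) = 26.08°  (b ≤ a, so B ≤ A and the acute solution is unique)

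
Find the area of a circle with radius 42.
Area = pi * r²
Area = pi * 42²
Area = pi * 1764
Area = 5541.77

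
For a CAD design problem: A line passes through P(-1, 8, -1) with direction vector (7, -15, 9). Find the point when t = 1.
P(1) = (-1 + 7(1), 8 + (-15)(1), -1 + 9(1)) = (6, -7, 8)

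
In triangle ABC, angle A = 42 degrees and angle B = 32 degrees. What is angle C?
Sum of angles in a triangle = 180 degrees
Third angle = 180 - 42 - 32
Third angle = 106 degrees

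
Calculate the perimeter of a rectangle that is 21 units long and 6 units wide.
Perimeter = 2 * (length + width)
Perimeter = 2 * (21 + 6)
Perimeter = 2 * 27
Perimeter = 54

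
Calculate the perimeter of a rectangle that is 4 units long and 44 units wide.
Perimeter = 2 * (length + width)
Perimeter = 2 * (4 + 44)
Perimeter = 2 * 48
Perimeter = 96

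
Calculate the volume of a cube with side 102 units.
Volume = s³
Volume = 102³
Volume = 1061208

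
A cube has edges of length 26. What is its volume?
Volume = s³
Volume = 26³
Volume = 17576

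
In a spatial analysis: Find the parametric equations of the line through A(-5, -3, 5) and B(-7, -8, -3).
Direction vector d = B - A = (-2, -5, -8)
x = -5 - 2t, y = -3 - 5t, z = 5 - 8t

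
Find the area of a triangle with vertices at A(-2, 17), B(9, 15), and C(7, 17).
Using the coordinate formula: Area = (1/2)|x₁(y₂-y₃) + x₂(y₃-y₁) + x₃(y₁-y₂)|
Area = (1/2)|(-2)(15-17) + 9(17-17) + 7(17-15)|
Area = (1/2)|(-2)*(-2) + 9*0 + 7*2|
Area = (1/2)|4 + 0 + 14|
Area = (1/2)*18 = 9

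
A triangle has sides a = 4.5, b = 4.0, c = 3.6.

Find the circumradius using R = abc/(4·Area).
s = (a+b+c)/2 = 6.05
Area = √(s(s-a)(s-b)(s-c)) = √(6.05·1.55·2.05·2.45) = 6.86283
R = abc/(4·Area) = (4.5·4.0·3.6)/(4·6.86283) = 64.8/27.45132 = 2.361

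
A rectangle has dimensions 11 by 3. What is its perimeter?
Perimeter = 2 * (length + width)
Perimeter = 2 * (11 + 3)
Perimeter = 2 * 14
Perimeter = 28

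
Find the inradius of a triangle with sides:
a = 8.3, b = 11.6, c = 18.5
s = (a+b+c)/2 = (8.3+11.6+18.5)/2 = 19.2
Area = √(s(s-a)(s-b)(s-c)) = √(19.2·10.9·7.6·0.7) = 33.3672
r = Area/s = 33.3672/19.2 = 1.738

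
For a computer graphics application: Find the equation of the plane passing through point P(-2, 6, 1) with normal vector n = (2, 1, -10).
d = n·P = (2)(-2) + (1)(6) + (-10)(1) = -8
Plane: 2x + y - 10z = -8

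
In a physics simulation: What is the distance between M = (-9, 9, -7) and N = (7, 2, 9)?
d = √[(16)² + (-7)² + (16)²] = √561 = 23.69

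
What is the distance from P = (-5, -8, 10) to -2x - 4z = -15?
d = |(-2)(-5) + 0(-8) + (-4)(10) - (-15)| / √((-2)² + 0² + (-4)²) = 15/√20 = 3.354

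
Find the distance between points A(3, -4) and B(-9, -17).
Using the distance formula: d = sqrt((x₂-x₁)² + (y₂-y₁)²)
dx = (-9) - 3 = -12
dy = (-17) - (-4) = -13
d = sqrt((-12)² + (-13)²) = sqrt(144 + 169) = sqrt(313) = 17.69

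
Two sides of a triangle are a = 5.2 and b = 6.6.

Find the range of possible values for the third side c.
By the triangle inequality: |a - b| < c < a + b
|5.2 - 6.6| < c < 5.2 + 6.6
1.4 < c < 11.8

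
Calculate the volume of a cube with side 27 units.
Volume = s³
Volume = 27³
Volume = 19683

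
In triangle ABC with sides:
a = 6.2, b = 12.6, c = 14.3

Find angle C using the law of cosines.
cos(C) = (a² + b² - c²)/(2ab)
cos(C) = (6.2² + 12.6² - 14.3²)/(2·6.2·12.6) = -7.29/156.24 = -0.046659
C = arccos(-0.046659) = 92.67°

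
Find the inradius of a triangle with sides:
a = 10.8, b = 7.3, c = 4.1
s = (a+b+c)/2 = (10.8+7.3+4.1)/2 = 11.1
Area = √(s(s-a)(s-b)(s-c)) = √(11.1·0.3·3.8·7) = 9.41159
r = Area/s = 9.41159/11.1 = 0.8479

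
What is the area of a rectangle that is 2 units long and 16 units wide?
Area = length * width
Area = 2 * 16
Area = 32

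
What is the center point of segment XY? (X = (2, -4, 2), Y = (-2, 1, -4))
Midpoint = ((2-2)/2, (-4+1)/2, (2-4)/2) = (0, -1.5, -1)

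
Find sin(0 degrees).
sin(0 degrees) = 0
Decimal approximation: 0.0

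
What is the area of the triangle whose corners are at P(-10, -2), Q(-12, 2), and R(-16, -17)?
Using the coordinate formula: Area = (1/2)|x₁(y₂-y₃) + x₂(y₃-y₁) + x₃(y₁-y₂)|
Area = (1/2)|(-10)(2-(-17)) + (-12)((-17)-(-2)) + (-16)((-2)-2)|
Area = (1/2)|(-10)*19 + (-12)*(-15) + (-16)*(-4)|
Area = (1/2)|(-190) + 180 + 64|
Area = (1/2)*54 = 27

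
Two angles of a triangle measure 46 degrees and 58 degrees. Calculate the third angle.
Sum of angles in a triangle = 180 degrees
Third angle = 180 - 46 - 58
Third angle = 76 degrees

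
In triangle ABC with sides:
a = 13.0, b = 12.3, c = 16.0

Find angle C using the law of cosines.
cos(C) = (a² + b² - c²)/(2ab)
cos(C) = (13.0² + 12.3² - 16.0²)/(2·13.0·12.3) = 64.29/319.8 = 0.201032
C = arccos(0.201032) = 78.4°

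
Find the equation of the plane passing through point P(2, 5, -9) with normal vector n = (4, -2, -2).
d = n·P = (4)(2) + (-2)(5) + (-2)(-9) = 16
Plane: 4x - 2y - 2z = 16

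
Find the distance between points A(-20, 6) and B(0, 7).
Using the distance formula: d = sqrt((x₂-x₁)² + (y₂-y₁)²)
dx = 0 - (-20) = 20
dy = 7 - 6 = 1
d = sqrt(20² + 1²) = sqrt(400 + 1) = sqrt(401) = 20.02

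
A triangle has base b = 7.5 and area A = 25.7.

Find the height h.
A = ½bh  →  h = 2A/b
h = 2·25.7/7.5 = 6.853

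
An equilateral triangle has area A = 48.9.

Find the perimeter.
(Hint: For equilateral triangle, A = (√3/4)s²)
A = (√3/4)s²  →  s² = 4A/√3 = 4·48.9/√3 = 112.93
s = 10.6268
Perimeter = 3s = 31.88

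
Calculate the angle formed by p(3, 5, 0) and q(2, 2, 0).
p·q = 16, |p|² = 34, |q|² = 8
cos θ = 16/√272 ≈ 0.9701
θ ≈ 14.04°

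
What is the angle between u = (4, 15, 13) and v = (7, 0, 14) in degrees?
u·v = 210, |u|² = 410, |v|² = 245
cos θ = 210/√100450 ≈ 0.6626
θ ≈ 48.5°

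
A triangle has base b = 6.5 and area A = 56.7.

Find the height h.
A = ½bh  →  h = 2A/b
h = 2·56.7/6.5 = 17.45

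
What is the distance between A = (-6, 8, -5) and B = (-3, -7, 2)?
d = √[(3)² + (-15)² + (7)²] = √283 = 16.82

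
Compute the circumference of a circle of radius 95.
Circumference = 2 * pi * r
Circumference = 2 * pi * 95
Circumference = 596.90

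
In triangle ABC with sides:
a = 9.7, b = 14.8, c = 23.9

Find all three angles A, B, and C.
By the law of cosines:
cos(A) = (b² + c² - a²)/(2bc) = 0.984055  →  A = 10.25°
cos(B) = (a² + c² - b²)/(2ac) = 0.962473  →  B = 15.75°
cos(C) = (a² + b² - c²)/(2ab) = -0.898858  →  C = 154°
Check: A + B + C = 180.0° ✓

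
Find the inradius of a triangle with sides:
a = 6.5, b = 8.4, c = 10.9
s = (a+b+c)/2 = (6.5+8.4+10.9)/2 = 12.9
Area = √(s(s-a)(s-b)(s-c)) = √(12.9·6.4·4.5·2) = 27.2588
r = Area/s = 27.2588/12.9 = 2.113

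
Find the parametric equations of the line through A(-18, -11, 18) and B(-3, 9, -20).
Direction vector d = B - A = (15, 20, -38)
x = -18 + 15t, y = -11 + 20t, z = 18 - 38t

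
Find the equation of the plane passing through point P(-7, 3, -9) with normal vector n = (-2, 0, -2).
d = n·P = (-2)(-7) + (0)(3) + (-2)(-9) = 32
Plane: -2x - 2z = 32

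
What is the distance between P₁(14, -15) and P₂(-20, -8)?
Using the distance formula: d = sqrt((x₂-x₁)² + (y₂-y₁)²)
dx = (-20) - 14 = -34
dy = (-8) - (-15) = 7
d = sqrt((-34)² + 7²) = sqrt(1156 + 49) = sqrt(1205) = 34.71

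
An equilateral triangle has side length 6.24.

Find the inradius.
For an equilateral triangle, r = s/(2√3) where s is the side.
r = 6.24/(2√3) = 6.24/3.464102 = 1.801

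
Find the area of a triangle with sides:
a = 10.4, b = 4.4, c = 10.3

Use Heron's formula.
s = (a+b+c)/2 = (10.4+4.4+10.3)/2 = 12.55
A = √(s(s-a)(s-b)(s-c)) = √(12.55·2.15·8.15·2.25)
A = √494.792 = 22.24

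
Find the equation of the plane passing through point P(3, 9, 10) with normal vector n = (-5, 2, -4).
d = n·P = (-5)(3) + (2)(9) + (-4)(10) = -37
Plane: -5x + 2y - 4z = -37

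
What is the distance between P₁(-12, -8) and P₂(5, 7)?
Using the distance formula: d = sqrt((x₂-x₁)² + (y₂-y₁)²)
dx = 5 - (-12) = 17
dy = 7 - (-8) = 15
d = sqrt(17² + 15²) = sqrt(289 + 225) = sqrt(514) = 22.67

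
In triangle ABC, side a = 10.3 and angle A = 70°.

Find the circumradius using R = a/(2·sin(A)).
R = a/(2·sin(A)) = 10.3/(2·sin(70°))
R = 10.3/(2·0.939693) = 10.3/1.879385 = 5.481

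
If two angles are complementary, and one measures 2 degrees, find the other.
Complementary angles sum to 90 degrees.
Other angle = 90 - 2
Other angle = 88 degrees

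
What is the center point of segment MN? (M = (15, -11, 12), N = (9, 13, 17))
Midpoint = ((15+9)/2, (-11+13)/2, (12+17)/2) = (12, 1, 14.5)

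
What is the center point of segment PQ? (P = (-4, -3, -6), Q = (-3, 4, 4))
Midpoint = ((-4-3)/2, (-3+4)/2, (-6+4)/2) = (-3.5, 0.5, -1)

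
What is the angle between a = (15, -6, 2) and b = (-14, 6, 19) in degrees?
a·b = -208, |a|² = 265, |b|² = 593
cos θ = -208/√157145 ≈ -0.5247
θ ≈ 121.6°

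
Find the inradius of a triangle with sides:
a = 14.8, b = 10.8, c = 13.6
s = (a+b+c)/2 = (14.8+10.8+13.6)/2 = 19.6
Area = √(s(s-a)(s-b)(s-c)) = √(19.6·4.8·8.8·6) = 70.48
r = Area/s = 70.48/19.6 = 3.596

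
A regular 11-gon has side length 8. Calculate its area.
For a regular 11-gon with side length s = 8:
Apothem a = s / (2*tan(pi/11)) = 8 / (2*tan(pi/11)) ≈ 13.6227
Perimeter P = 11 * 8 = 88
Area = (1/2) * P * a = (1/2) * 88 * 13.6227 = 599.40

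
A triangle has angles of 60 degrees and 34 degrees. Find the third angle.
Sum of angles in a triangle = 180 degrees
Third angle = 180 - 60 - 34
Third angle = 86 degrees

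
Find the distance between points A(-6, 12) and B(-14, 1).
Using the distance formula: d = sqrt((x₂-x₁)² + (y₂-y₁)²)
dx = (-14) - (-6) = -8
dy = 1 - 12 = -11
d = sqrt((-8)² + (-11)²) = sqrt(64 + 121) = sqrt(185) = 13.60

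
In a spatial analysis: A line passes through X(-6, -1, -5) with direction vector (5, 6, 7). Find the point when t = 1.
P(1) = (-6 + 5(1), -1 + 6(1), -5 + 7(1)) = (-1, 5, 2)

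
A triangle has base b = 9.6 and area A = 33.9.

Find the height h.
A = ½bh  →  h = 2A/b
h = 2·33.9/9.6 = 7.062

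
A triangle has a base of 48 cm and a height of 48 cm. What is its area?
Area = (1/2) * base * height
Area = (1/2) * 48 * 48
Area = 1152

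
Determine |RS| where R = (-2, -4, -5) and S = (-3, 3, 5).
d = √[(-1)² + (7)² + (10)²] = √150 = 12.25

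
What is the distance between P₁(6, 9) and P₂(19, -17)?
Using the distance formula: d = sqrt((x₂-x₁)² + (y₂-y₁)²)
dx = 19 - 6 = 13
dy = (-17) - 9 = -26
d = sqrt(13² + (-26)²) = sqrt(169 + 676) = sqrt(845) = 29.07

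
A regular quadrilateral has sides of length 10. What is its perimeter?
Perimeter = number of sides * side length
Perimeter = 4 * 10
Perimeter = 40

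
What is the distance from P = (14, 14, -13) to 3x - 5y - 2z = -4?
d = |3(14) + (-5)(14) + (-2)(-13) - (-4)| / √(3² + (-5)² + (-2)²) = 2/√38 = 0.3244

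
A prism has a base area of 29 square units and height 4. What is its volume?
Volume = base area * height
Volume = 29 * 4
Volume = 116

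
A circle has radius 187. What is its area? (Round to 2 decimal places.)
Area = pi * r²
Area = pi * 187²
Area = pi * 34969
Area = 109858.35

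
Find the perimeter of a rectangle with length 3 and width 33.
Perimeter = 2 * (length + width)
Perimeter = 2 * (3 + 33)
Perimeter = 2 * 36
Perimeter = 72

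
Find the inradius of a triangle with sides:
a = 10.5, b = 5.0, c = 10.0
s = (a+b+c)/2 = (10.5+5.0+10.0)/2 = 12.75
Area = √(s(s-a)(s-b)(s-c)) = √(12.75·2.25·7.75·2.75) = 24.7266
r = Area/s = 24.7266/12.75 = 1.939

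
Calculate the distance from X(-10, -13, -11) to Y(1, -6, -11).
d = √[(11)² + (7)² + (0)²] = √170 = 13.04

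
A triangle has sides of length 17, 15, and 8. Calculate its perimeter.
Perimeter = sum of all sides
Perimeter = 17 + 15 + 8
Perimeter = 40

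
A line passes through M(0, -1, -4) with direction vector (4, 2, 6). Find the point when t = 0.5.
P(0.5) = (0 + 4(0.5), -1 + 2(0.5), -4 + 6(0.5)) = (2, 0, -1)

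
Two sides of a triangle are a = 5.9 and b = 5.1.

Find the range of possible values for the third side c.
By the triangle inequality: |a - b| < c < a + b
|5.9 - 5.1| < c < 5.9 + 5.1
0.8 < c < 11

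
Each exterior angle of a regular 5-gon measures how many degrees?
Exterior angle of a regular n-gon = 360/n
Exterior angle = 360/5
Exterior angle = 72 degrees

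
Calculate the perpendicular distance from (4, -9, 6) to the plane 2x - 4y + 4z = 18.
d = |2(4) + (-4)(-9) + 4(6) - (18)| / √(2² + (-4)² + 4²) = 50/√36 = 8.333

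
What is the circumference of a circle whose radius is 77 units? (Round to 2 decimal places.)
Circumference = 2 * pi * r
Circumference = 2 * pi * 77
Circumference = 483.81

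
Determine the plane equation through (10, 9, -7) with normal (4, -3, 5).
d = n·P = (4)(10) + (-3)(9) + (5)(-7) = -22
Plane: 4x - 3y + 5z = -22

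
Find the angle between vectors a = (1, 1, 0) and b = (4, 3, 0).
a·b = 7, |a|² = 2, |b|² = 25
cos θ = 7/√50 ≈ 0.9899
θ ≈ 8.13°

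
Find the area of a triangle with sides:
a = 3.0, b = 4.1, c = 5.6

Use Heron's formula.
s = (a+b+c)/2 = (3.0+4.1+5.6)/2 = 6.35
A = √(s(s-a)(s-b)(s-c)) = √(6.35·3.35·2.25·0.75)
A = √35.8973 = 5.991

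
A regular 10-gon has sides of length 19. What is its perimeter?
Perimeter = number of sides * side length
Perimeter = 10 * 19
Perimeter = 190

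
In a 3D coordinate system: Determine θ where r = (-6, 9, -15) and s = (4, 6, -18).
r·s = 300, |r|² = 342, |s|² = 376
cos θ = 300/√128592 ≈ 0.8366
θ ≈ 33.22°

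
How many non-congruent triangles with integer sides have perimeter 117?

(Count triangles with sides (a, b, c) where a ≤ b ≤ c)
With a ≤ b ≤ c and a + b + c = 117, the triangle inequality a + b > c gives c < 117/2, so c ≤ 58.
Iterate a from 1 to ⌊p/3⌋ = 39; for each a, b ranges from a to ⌊(p−a)/2⌋ with c = p − a − b, keeping only c ≥ b.
Triples: (1, 58, 58), (2, 57, 58), (3, 56, 58), …
Count = 300 triangles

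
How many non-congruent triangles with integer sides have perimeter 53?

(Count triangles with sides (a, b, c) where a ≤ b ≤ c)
With a ≤ b ≤ c and a + b + c = 53, the triangle inequality a + b > c gives c < 53/2, so c ≤ 26.
Iterate a from 1 to ⌊p/3⌋ = 17; for each a, b ranges from a to ⌊(p−a)/2⌋ with c = p − a − b, keeping only c ≥ b.
Triples: (1, 26, 26), (2, 25, 26), (3, 24, 26), …
Count = 65 triangles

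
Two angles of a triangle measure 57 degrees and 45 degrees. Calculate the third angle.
Sum of angles in a triangle = 180 degrees
Third angle = 180 - 57 - 45
Third angle = 78 degrees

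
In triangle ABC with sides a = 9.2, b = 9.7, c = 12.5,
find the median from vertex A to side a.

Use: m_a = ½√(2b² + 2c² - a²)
m_a = ½√(2·9.7² + 2·12.5² - 9.2²)
m_a = ½√(188.18 + 312.5 - 84.64) = ½√416.04 = 10.2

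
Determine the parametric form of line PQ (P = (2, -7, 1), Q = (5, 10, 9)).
Direction vector d = Q - P = (3, 17, 8)
x = 2 + 3t, y = -7 + 17t, z = 1 + 8t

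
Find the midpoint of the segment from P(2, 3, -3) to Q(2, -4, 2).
Midpoint = ((2+2)/2, (3-4)/2, (-3+2)/2) = (2, -0.5, -0.5)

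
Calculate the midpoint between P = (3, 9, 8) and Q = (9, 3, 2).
Midpoint = ((3+9)/2, (9+3)/2, (8+2)/2) = (6, 6, 5)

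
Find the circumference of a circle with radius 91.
Circumference = 2 * pi * r
Circumference = 2 * pi * 91
Circumference = 571.77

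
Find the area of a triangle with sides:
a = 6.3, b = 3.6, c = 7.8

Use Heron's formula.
s = (a+b+c)/2 = (6.3+3.6+7.8)/2 = 8.85
A = √(s(s-a)(s-b)(s-c)) = √(8.85·2.55·5.25·1.05)
A = √124.403 = 11.15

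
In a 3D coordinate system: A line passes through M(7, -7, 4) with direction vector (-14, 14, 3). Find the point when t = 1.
P(1) = (7 + (-14)(1), -7 + 14(1), 4 + 3(1)) = (-7, 7, 7)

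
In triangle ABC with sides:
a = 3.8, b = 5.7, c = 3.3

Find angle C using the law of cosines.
cos(C) = (a² + b² - c²)/(2ab)
cos(C) = (3.8² + 5.7² - 3.3²)/(2·3.8·5.7) = 36.04/43.32 = 0.831948
C = arccos(0.831948) = 33.7°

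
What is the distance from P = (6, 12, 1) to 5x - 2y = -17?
d = |5(6) + (-2)(12) + 0(1) - (-17)| / √(5² + (-2)² + 0²) = 23/√29 = 4.271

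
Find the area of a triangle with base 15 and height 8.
Area = (1/2) * base * height
Area = (1/2) * 15 * 8
Area = 60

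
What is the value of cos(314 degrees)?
cos(314 degrees) = 0.6947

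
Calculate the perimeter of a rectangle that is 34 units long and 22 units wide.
Perimeter = 2 * (length + width)
Perimeter = 2 * (34 + 22)
Perimeter = 2 * 56
Perimeter = 112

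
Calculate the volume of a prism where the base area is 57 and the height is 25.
Volume = base area * height
Volume = 57 * 25
Volume = 1425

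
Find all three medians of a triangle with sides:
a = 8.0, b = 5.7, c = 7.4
Using m_x = ½√(2y² + 2z² - x²):
m_a = ½√(2·5.7² + 2·7.4² - 8.0²) = ½√110.5 = 5.256
m_b = ½√(2·8.0² + 2·7.4² - 5.7²) = ½√205.03 = 7.159
m_c = ½√(2·8.0² + 2·5.7² - 7.4²) = ½√138.22 = 5.878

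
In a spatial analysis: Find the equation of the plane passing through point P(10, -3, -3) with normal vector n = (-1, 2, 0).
d = n·P = (-1)(10) + (2)(-3) + (0)(-3) = -16
Plane: -x + 2y = -16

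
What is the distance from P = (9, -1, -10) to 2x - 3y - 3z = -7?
d = |2(9) + (-3)(-1) + (-3)(-10) - (-7)| / √(2² + (-3)² + (-3)²) = 58/√22 = 12.37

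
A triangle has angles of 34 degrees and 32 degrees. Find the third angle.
Sum of angles in a triangle = 180 degrees
Third angle = 180 - 34 - 32
Third angle = 114 degrees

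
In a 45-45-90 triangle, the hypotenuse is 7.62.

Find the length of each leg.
In a 45-45-90 triangle, hypotenuse = leg·√2  →  leg = hypotenuse/√2
leg = 7.62/√2 = 5.388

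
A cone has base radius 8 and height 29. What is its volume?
Volume = (1/3) * pi * r² * h
Volume = (1/3) * pi * 8² * 29
Volume = (1/3) * pi * 64 * 29
Volume = (1/3) * pi * 1856
Volume = 1943.60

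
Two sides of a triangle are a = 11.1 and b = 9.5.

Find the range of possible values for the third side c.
By the triangle inequality: |a - b| < c < a + b
|11.1 - 9.5| < c < 11.1 + 9.5
1.6 < c < 20.6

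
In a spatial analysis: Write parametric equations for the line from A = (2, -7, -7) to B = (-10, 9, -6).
Direction vector d = B - A = (-12, 16, 1)
x = 2 - 12t, y = -7 + 16t, z = -7 + t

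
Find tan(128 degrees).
tan(128 degrees) = -1.2799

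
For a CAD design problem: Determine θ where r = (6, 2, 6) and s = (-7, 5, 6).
r·s = 4, |r|² = 76, |s|² = 110
cos θ = 4/√8360 ≈ 0.04375
θ ≈ 87.49°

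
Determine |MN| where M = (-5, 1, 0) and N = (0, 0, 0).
d = √[(5)² + (-1)² + (0)²] = √26 = 5.099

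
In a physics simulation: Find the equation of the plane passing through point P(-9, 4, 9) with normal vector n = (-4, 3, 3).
d = n·P = (-4)(-9) + (3)(4) + (3)(9) = 75
Plane: -4x + 3y + 3z = 75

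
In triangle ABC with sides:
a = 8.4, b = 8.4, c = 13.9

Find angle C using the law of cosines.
cos(C) = (a² + b² - c²)/(2ab)
cos(C) = (8.4² + 8.4² - 13.9²)/(2·8.4·8.4) = -52.09/141.12 = -0.369118
C = arccos(-0.369118) = 111.7°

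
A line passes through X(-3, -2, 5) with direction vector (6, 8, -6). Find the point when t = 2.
P(2) = (-3 + 6(2), -2 + 8(2), 5 + (-6)(2)) = (9, 14, -7)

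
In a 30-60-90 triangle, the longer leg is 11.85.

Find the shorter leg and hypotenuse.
In a 30-60-90 triangle, sides are in ratio 1 : √3 : 2.
Long leg = short leg·√3  →  short leg = 11.85/√3 = 6.842
Hypotenuse = 2·(short leg) = 2·11.85/√3 = 13.68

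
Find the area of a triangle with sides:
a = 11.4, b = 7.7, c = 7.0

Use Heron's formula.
s = (a+b+c)/2 = (11.4+7.7+7.0)/2 = 13.05
A = √(s(s-a)(s-b)(s-c)) = √(13.05·1.65·5.35·6.05)
A = √696.953 = 26.4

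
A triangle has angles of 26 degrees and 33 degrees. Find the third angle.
Sum of angles in a triangle = 180 degrees
Third angle = 180 - 26 - 33
Third angle = 121 degrees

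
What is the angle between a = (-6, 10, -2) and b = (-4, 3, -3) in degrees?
a·b = 60, |a|² = 140, |b|² = 34
cos θ = 60/√4760 ≈ 0.8697
θ ≈ 29.58°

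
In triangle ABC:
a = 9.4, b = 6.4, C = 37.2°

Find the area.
Using A = ½ab·sin(C):
A = ½·9.4·6.4·sin(37.2°) = ½·60.16·0.604599 = 18.19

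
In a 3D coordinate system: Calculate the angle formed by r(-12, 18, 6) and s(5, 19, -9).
r·s = 228, |r|² = 504, |s|² = 467
cos θ = 228/√235368 ≈ 0.47
θ ≈ 61.97°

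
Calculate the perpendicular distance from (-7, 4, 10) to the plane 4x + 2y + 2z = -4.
d = |4(-7) + 2(4) + 2(10) - (-4)| / √(4² + 2² + 2²) = 4/√24 = 0.8165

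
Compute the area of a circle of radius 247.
Area = pi * r²
Area = pi * 247²
Area = pi * 61009
Area = 191665.43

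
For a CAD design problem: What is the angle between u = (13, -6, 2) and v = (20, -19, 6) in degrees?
u·v = 386, |u|² = 209, |v|² = 797
cos θ = 386/√166573 ≈ 0.9458
θ ≈ 18.96°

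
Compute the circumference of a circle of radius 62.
Circumference = 2 * pi * r
Circumference = 2 * pi * 62
Circumference = 389.56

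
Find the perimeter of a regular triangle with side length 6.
Perimeter = number of sides * side length
Perimeter = 3 * 6
Perimeter = 18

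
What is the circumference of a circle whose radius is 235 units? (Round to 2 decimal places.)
Circumference = 2 * pi * r
Circumference = 2 * pi * 235
Circumference = 1476.55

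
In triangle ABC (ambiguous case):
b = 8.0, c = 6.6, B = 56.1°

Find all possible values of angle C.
sin(C)/c = sin(B)/b  →  sin(C) = c·sin(B)/b = 6.6·sin(56.1°)/8.0 = 0.684760
C₁ = arcsin(0.684760) = 43.22°,  C₂ = 180° - C₁ = 136.78°
Check C₂: A = 180° - 56.1° - 136.78° = -12.88° ≤ 0, rejected
C = 43.22° (one solution)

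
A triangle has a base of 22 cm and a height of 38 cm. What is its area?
Area = (1/2) * base * height
Area = (1/2) * 22 * 38
Area = 418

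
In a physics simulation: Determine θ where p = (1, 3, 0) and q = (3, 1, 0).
p·q = 6, |p|² = 10, |q|² = 10
cos θ = 6/√100 ≈ 0.6
θ ≈ 53.13°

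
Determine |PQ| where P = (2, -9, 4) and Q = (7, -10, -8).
d = √[(5)² + (-1)² + (-12)²] = √170 = 13.04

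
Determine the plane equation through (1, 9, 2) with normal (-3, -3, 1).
d = n·P = (-3)(1) + (-3)(9) + (1)(2) = -28
Plane: -3x - 3y + z = -28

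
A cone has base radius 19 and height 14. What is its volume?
Volume = (1/3) * pi * r² * h
Volume = (1/3) * pi * 19² * 14
Volume = (1/3) * pi * 361 * 14
Volume = (1/3) * pi * 5054
Volume = 5292.54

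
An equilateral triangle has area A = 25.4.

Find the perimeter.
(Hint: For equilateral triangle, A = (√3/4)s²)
A = (√3/4)s²  →  s² = 4A/√3 = 4·25.4/√3 = 58.6588
s = 7.6589
Perimeter = 3s = 22.98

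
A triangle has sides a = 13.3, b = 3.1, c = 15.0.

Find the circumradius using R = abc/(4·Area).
s = (a+b+c)/2 = 15.7
Area = √(s(s-a)(s-b)(s-c)) = √(15.7·2.4·12.6·0.7) = 18.2301
R = abc/(4·Area) = (13.3·3.1·15.0)/(4·18.2301) = 618.45/72.9204 = 8.481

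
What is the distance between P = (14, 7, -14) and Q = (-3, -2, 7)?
d = √[(-17)² + (-9)² + (21)²] = √811 = 28.48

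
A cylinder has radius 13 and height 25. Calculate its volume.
Volume = pi * r² * h
Volume = pi * 13² * 25
Volume = pi * 169 * 25
Volume = pi * 4225
Volume = 13273.23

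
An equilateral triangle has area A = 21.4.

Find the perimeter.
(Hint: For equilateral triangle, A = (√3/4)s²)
A = (√3/4)s²  →  s² = 4A/√3 = 4·21.4/√3 = 49.4212
s = 7.03002
Perimeter = 3s = 21.09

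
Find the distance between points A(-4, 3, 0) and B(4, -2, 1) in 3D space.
d = √[(8)² + (-5)² + (1)²] = √90 = 9.487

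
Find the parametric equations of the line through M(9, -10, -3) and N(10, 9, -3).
Direction vector d = N - M = (1, 19, 0)
x = 9 + t, y = -10 + 19t, z = -3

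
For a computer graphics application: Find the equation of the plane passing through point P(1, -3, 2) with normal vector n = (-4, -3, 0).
d = n·P = (-4)(1) + (-3)(-3) + (0)(2) = 5
Plane: -4x - 3y = 5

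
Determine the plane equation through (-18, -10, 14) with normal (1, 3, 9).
d = n·P = (1)(-18) + (3)(-10) + (9)(14) = 78
Plane: x + 3y + 9z = 78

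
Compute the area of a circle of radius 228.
Area = pi * r²
Area = pi * 228²
Area = pi * 51984
Area = 163312.55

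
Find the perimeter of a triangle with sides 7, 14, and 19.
Perimeter = sum of all sides
Perimeter = 7 + 14 + 19
Perimeter = 40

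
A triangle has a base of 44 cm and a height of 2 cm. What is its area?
Area = (1/2) * base * height
Area = (1/2) * 44 * 2
Area = 44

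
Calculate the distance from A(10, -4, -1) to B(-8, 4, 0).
d = √[(-18)² + (8)² + (1)²] = √389 = 19.72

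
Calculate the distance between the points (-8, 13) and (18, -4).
Using the distance formula: d = sqrt((x₂-x₁)² + (y₂-y₁)²)
dx = 18 - (-8) = 26
dy = (-4) - 13 = -17
d = sqrt(26² + (-17)²) = sqrt(676 + 289) = sqrt(965) = 31.06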